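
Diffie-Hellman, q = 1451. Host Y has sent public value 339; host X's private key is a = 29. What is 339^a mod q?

1021

Shared key K = 339^29 mod 1451.
339^1 ≡ 339 (mod 1451)
339^2 = (339^1)^2 ≡ 339^2 = 114921 ≡ 292 (mod 1451)
339^4 = (339^2)^2 ≡ 292^2 = 85264 ≡ 1106 (mod 1451)
339^8 = (339^4)^2 ≡ 1106^2 = 1223236 ≡ 43 (mod 1451)
339^16 = (339^8)^2 ≡ 43^2 = 1849 ≡ 398 (mod 1451)
339^29 = 339^16 · 339^8 · 339^4 · 339^1 ≡ 398 · 43 · 1106 · 339 ≡ 1021 (mod 1451).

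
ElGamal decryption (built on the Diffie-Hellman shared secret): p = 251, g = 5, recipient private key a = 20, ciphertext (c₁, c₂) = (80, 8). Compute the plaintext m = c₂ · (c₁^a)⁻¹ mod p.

160

Shared mask s = c₁^a mod p = 80^20 mod 251.
80^1 ≡ 80 (mod 251)
80^2 = (80^1)^2 ≡ 80^2 = 6400 ≡ 125 (mod 251)
80^4 = (80^2)^2 ≡ 125^2 = 15625 ≡ 63 (mod 251)
80^8 = (80^4)^2 ≡ 63^2 = 3969 ≡ 204 (mod 251)
80^16 = (80^8)^2 ≡ 204^2 = 41616 ≡ 201 (mod 251)
80^20 = 80^16 · 80^4 ≡ 201 · 63 ≡ 113 (mod 251).
So s = 113; s⁻¹ ≡ 20 (mod 251).
m = c₂ · s⁻¹ mod 251 = 8 · 20 mod 251 = 160.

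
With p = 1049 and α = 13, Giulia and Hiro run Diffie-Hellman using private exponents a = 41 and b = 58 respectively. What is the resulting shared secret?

Hiro sends B = α^b mod p = 13^58 mod 1049.
13^1 ≡ 13 (mod 1049)
13^2 = (13^1)^2 ≡ 13^2 = 169 ≡ 169 (mod 1049)
13^4 = (13^2)^2 ≡ 169^2 = 28561 ≡ 238 (mod 1049)
13^8 = (13^4)^2 ≡ 238^2 = 56644 ≡ 1047 (mod 1049)
13^16 = (13^8)^2 ≡ 1047^2 = 1096209 ≡ 4 (mod 1049)
13^32 = (13^16)^2 ≡ 4^2 = 16 ≡ 16 (mod 1049)
13^58 = 13^32 · 13^16 · 13^8 · 13^2 ≡ 16 · 4 · 1047 · 169 ≡ 397 (mod 1049).
So B = 397. Giulia then computes K = B^a mod p = 397^41 mod 1049.
397^1 ≡ 397 (mod 1049)
397^2 = (397^1)^2 ≡ 397^2 = 157609 ≡ 259 (mod 1049)
397^4 = (397^2)^2 ≡ 259^2 = 67081 ≡ 994 (mod 1049)
397^8 = (397^4)^2 ≡ 994^2 = 988036 ≡ 927 (mod 1049)
397^16 = (397^8)^2 ≡ 927^2 = 859329 ≡ 198 (mod 1049)
397^32 = (397^16)^2 ≡ 198^2 = 39204 ≡ 391 (mod 1049)
397^41 = 397^32 · 397^8 · 397^1 ≡ 391 · 927 · 397 ≡ 952 (mod 1049).

952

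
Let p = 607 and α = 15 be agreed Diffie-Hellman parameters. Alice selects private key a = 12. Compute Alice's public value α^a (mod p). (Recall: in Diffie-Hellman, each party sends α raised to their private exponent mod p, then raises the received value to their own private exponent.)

Public value = 15^12 (mod 607).
15^1 ≡ 15 (mod 607)
15^2 = (15^1)^2 ≡ 15^2 = 225 ≡ 225 (mod 607)
15^4 = (15^2)^2 ≡ 225^2 = 50625 ≡ 244 (mod 607)
15^8 = (15^4)^2 ≡ 244^2 = 59536 ≡ 50 (mod 607)
15^12 = 15^8 · 15^4 ≡ 50 · 244 ≡ 60 (mod 607).

60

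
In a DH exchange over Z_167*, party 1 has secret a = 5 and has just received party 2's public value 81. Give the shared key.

Shared key K = 81^5 mod 167.
81^1 ≡ 81 (mod 167)
81^2 = (81^1)^2 ≡ 81^2 = 6561 ≡ 48 (mod 167)
81^4 = (81^2)^2 ≡ 48^2 = 2304 ≡ 133 (mod 167)
81^5 = 81^4 · 81^1 ≡ 133 · 81 ≡ 85 (mod 167).

85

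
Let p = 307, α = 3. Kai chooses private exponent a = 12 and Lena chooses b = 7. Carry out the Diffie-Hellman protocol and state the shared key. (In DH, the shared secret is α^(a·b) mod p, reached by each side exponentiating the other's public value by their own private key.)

102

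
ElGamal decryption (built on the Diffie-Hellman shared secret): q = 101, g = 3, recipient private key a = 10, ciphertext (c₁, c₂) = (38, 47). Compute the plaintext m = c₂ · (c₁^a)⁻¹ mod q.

92

Shared mask s = c₁^a mod q = 38^10 mod 101.
38^1 ≡ 38 (mod 101)
38^2 = (38^1)^2 ≡ 38^2 = 1444 ≡ 30 (mod 101)
38^4 = (38^2)^2 ≡ 30^2 = 900 ≡ 92 (mod 101)
38^8 = (38^4)^2 ≡ 92^2 = 8464 ≡ 81 (mod 101)
38^10 = 38^8 · 38^2 ≡ 81 · 30 ≡ 6 (mod 101).
So s = 6; s⁻¹ ≡ 17 (mod 101).
m = c₂ · s⁻¹ mod 101 = 47 · 17 mod 101 = 92.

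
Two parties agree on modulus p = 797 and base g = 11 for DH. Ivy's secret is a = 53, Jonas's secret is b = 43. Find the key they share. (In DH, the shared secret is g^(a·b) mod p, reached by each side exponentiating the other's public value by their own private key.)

451

Jonas sends B = g^b mod p = 11^43 mod 797.
11^1 ≡ 11 (mod 797)
11^2 = (11^1)^2 ≡ 11^2 = 121 ≡ 121 (mod 797)
11^4 = (11^2)^2 ≡ 121^2 = 14641 ≡ 295 (mod 797)
11^8 = (11^4)^2 ≡ 295^2 = 87025 ≡ 152 (mod 797)
11^16 = (11^8)^2 ≡ 152^2 = 23104 ≡ 788 (mod 797)
11^32 = (11^16)^2 ≡ 788^2 = 620944 ≡ 81 (mod 797)
11^43 = 11^32 · 11^8 · 11^2 · 11^1 ≡ 81 · 152 · 121 · 11 ≡ 155 (mod 797).
So B = 155. Ivy then computes K = B^a mod p = 155^53 mod 797.
155^1 ≡ 155 (mod 797)
155^2 = (155^1)^2 ≡ 155^2 = 24025 ≡ 115 (mod 797)
155^4 = (155^2)^2 ≡ 115^2 = 13225 ≡ 473 (mod 797)
155^8 = (155^4)^2 ≡ 473^2 = 223729 ≡ 569 (mod 797)
155^16 = (155^8)^2 ≡ 569^2 = 323761 ≡ 179 (mod 797)
155^32 = (155^16)^2 ≡ 179^2 = 32041 ≡ 161 (mod 797)
155^53 = 155^32 · 155^16 · 155^4 · 155^1 ≡ 161 · 179 · 473 · 155 ≡ 451 (mod 797).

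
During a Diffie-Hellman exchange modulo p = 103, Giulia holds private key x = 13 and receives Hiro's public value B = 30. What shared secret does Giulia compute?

13

Shared key K = 30^13 mod 103.
30^1 ≡ 30 (mod 103)
30^2 = (30^1)^2 ≡ 30^2 = 900 ≡ 76 (mod 103)
30^4 = (30^2)^2 ≡ 76^2 = 5776 ≡ 8 (mod 103)
30^8 = (30^4)^2 ≡ 8^2 = 64 ≡ 64 (mod 103)
30^13 = 30^8 · 30^4 · 30^1 ≡ 64 · 8 · 30 ≡ 13 (mod 103).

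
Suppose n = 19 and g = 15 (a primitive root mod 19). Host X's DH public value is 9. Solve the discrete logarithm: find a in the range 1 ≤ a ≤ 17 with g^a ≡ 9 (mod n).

Try successive powers of 15 modulo 19:
15^1 ≡ 15
15^2 ≡ 16
15^3 ≡ 12
15^4 ≡ 9
Found: a = 4.

4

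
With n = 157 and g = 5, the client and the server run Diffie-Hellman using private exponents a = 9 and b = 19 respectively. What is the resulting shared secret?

79

The client sends A = g^a mod n = 5^9 mod 157.
5^1 ≡ 5 (mod 157)
5^2 = (5^1)^2 ≡ 5^2 = 25 ≡ 25 (mod 157)
5^4 = (5^2)^2 ≡ 25^2 = 625 ≡ 154 (mod 157)
5^8 = (5^4)^2 ≡ 154^2 = 23716 ≡ 9 (mod 157)
5^9 = 5^8 · 5^1 ≡ 9 · 5 ≡ 45 (mod 157).
So A = 45. The server then computes K = A^b mod n = 45^19 mod 157.
45^1 ≡ 45 (mod 157)
45^2 = (45^1)^2 ≡ 45^2 = 2025 ≡ 141 (mod 157)
45^4 = (45^2)^2 ≡ 141^2 = 19881 ≡ 99 (mod 157)
45^8 = (45^4)^2 ≡ 99^2 = 9801 ≡ 67 (mod 157)
45^16 = (45^8)^2 ≡ 67^2 = 4489 ≡ 93 (mod 157)
45^19 = 45^16 · 45^2 · 45^1 ≡ 93 · 141 · 45 ≡ 79 (mod 157).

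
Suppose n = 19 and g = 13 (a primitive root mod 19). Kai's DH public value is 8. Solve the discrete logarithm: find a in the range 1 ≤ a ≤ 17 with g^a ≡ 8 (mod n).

15

Try successive powers of 13 modulo 19:
13^1 ≡ 13
13^2 ≡ 17
13^3 ≡ 12
13^4 ≡ 4
13^5 ≡ 14
13^6 ≡ 11
13^7 ≡ 10
13^8 ≡ 16
13^9 ≡ 18
13^10 ≡ 6
13^11 ≡ 2
13^12 ≡ 7
13^13 ≡ 15
13^14 ≡ 5
13^15 ≡ 8
Found: a = 15.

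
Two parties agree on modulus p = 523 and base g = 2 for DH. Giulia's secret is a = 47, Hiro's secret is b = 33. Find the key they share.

26

Giulia sends A = g^a mod p = 2^47 mod 523.
2^1 ≡ 2 (mod 523)
2^2 = (2^1)^2 ≡ 2^2 = 4 ≡ 4 (mod 523)
2^4 = (2^2)^2 ≡ 4^2 = 16 ≡ 16 (mod 523)
2^8 = (2^4)^2 ≡ 16^2 = 256 ≡ 256 (mod 523)
2^16 = (2^8)^2 ≡ 256^2 = 65536 ≡ 161 (mod 523)
2^32 = (2^16)^2 ≡ 161^2 = 25921 ≡ 294 (mod 523)
2^47 = 2^32 · 2^8 · 2^4 · 2^2 · 2^1 ≡ 294 · 256 · 16 · 4 · 2 ≡ 132 (mod 523).
So A = 132. Hiro then computes K = A^b mod p = 132^33 mod 523.
132^1 ≡ 132 (mod 523)
132^2 = (132^1)^2 ≡ 132^2 = 17424 ≡ 165 (mod 523)
132^4 = (132^2)^2 ≡ 165^2 = 27225 ≡ 29 (mod 523)
132^8 = (132^4)^2 ≡ 29^2 = 841 ≡ 318 (mod 523)
132^16 = (132^8)^2 ≡ 318^2 = 101124 ≡ 185 (mod 523)
132^32 = (132^16)^2 ≡ 185^2 = 34225 ≡ 230 (mod 523)
132^33 = 132^32 · 132^1 ≡ 230 · 132 ≡ 26 (mod 523).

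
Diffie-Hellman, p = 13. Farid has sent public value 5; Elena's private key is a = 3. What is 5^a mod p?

8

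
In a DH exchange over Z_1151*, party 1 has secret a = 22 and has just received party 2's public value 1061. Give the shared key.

Shared key K = 1061^22 mod 1151.
1061^1 ≡ 1061 (mod 1151)
1061^2 = (1061^1)^2 ≡ 1061^2 = 1125721 ≡ 43 (mod 1151)
1061^4 = (1061^2)^2 ≡ 43^2 = 1849 ≡ 698 (mod 1151)
1061^8 = (1061^4)^2 ≡ 698^2 = 487204 ≡ 331 (mod 1151)
1061^16 = (1061^8)^2 ≡ 331^2 = 109561 ≡ 216 (mod 1151)
1061^22 = 1061^16 · 1061^4 · 1061^2 ≡ 216 · 698 · 43 ≡ 592 (mod 1151).

592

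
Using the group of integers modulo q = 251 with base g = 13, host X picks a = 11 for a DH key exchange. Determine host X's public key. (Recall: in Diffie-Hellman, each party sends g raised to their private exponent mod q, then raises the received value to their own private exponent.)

Public value = 13^11 mod 251.
13^1 ≡ 13 (mod 251)
13^2 = (13^1)^2 ≡ 13^2 = 169 ≡ 169 (mod 251)
13^4 = (13^2)^2 ≡ 169^2 = 28561 ≡ 198 (mod 251)
13^8 = (13^4)^2 ≡ 198^2 = 39204 ≡ 48 (mod 251)
13^11 = 13^8 · 13^2 · 13^1 ≡ 48 · 169 · 13 ≡ 36 (mod 251).

36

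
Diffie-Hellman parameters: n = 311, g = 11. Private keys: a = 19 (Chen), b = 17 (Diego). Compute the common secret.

Chen sends A = g^a mod n = 11^19 mod 311.
11^1 ≡ 11 (mod 311)
11^2 = (11^1)^2 ≡ 11^2 = 121 ≡ 121 (mod 311)
11^4 = (11^2)^2 ≡ 121^2 = 14641 ≡ 24 (mod 311)
11^8 = (11^4)^2 ≡ 24^2 = 576 ≡ 265 (mod 311)
11^16 = (11^8)^2 ≡ 265^2 = 70225 ≡ 250 (mod 311)
11^19 = 11^16 · 11^2 · 11^1 ≡ 250 · 121 · 11 ≡ 291 (mod 311).
So A = 291. Diego then computes K = A^b mod n = 291^17 mod 311.
291^1 ≡ 291 (mod 311)
291^2 = (291^1)^2 ≡ 291^2 = 84681 ≡ 89 (mod 311)
291^4 = (291^2)^2 ≡ 89^2 = 7921 ≡ 146 (mod 311)
291^8 = (291^4)^2 ≡ 146^2 = 21316 ≡ 168 (mod 311)
291^16 = (291^8)^2 ≡ 168^2 = 28224 ≡ 234 (mod 311)
291^17 = 291^16 · 291^1 ≡ 234 · 291 ≡ 296 (mod 311).

296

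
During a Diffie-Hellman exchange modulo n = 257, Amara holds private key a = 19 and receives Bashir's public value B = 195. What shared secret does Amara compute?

215

Shared key K = 195^19 mod 257.
195^1 ≡ 195 (mod 257)
195^2 = (195^1)^2 ≡ 195^2 = 38025 ≡ 246 (mod 257)
195^4 = (195^2)^2 ≡ 246^2 = 60516 ≡ 121 (mod 257)
195^8 = (195^4)^2 ≡ 121^2 = 14641 ≡ 249 (mod 257)
195^16 = (195^8)^2 ≡ 249^2 = 62001 ≡ 64 (mod 257)
195^19 = 195^16 · 195^2 · 195^1 ≡ 64 · 246 · 195 ≡ 215 (mod 257).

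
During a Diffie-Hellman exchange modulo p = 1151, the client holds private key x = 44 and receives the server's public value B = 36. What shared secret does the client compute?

735

Shared key K = 36^44 mod 1151.
36^1 ≡ 36 (mod 1151)
36^2 = (36^1)^2 ≡ 36^2 = 1296 ≡ 145 (mod 1151)
36^4 = (36^2)^2 ≡ 145^2 = 21025 ≡ 307 (mod 1151)
36^8 = (36^4)^2 ≡ 307^2 = 94249 ≡ 1018 (mod 1151)
36^16 = (36^8)^2 ≡ 1018^2 = 1036324 ≡ 424 (mod 1151)
36^32 = (36^16)^2 ≡ 424^2 = 179776 ≡ 220 (mod 1151)
36^44 = 36^32 · 36^8 · 36^4 ≡ 220 · 1018 · 307 ≡ 735 (mod 1151).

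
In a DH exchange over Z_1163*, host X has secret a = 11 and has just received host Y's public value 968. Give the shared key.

Shared key K = 968^11 mod 1163.
968^1 ≡ 968 (mod 1163)
968^2 = (968^1)^2 ≡ 968^2 = 937024 ≡ 809 (mod 1163)
968^4 = (968^2)^2 ≡ 809^2 = 654481 ≡ 875 (mod 1163)
968^8 = (968^4)^2 ≡ 875^2 = 765625 ≡ 371 (mod 1163)
968^11 = 968^8 · 968^2 · 968^1 ≡ 371 · 809 · 968 ≡ 870 (mod 1163).

870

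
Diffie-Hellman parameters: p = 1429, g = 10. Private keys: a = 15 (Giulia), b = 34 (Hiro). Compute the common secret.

Giulia sends A = g^a mod p = 10^15 mod 1429.
10^1 ≡ 10 (mod 1429)
10^2 = (10^1)^2 ≡ 10^2 = 100 ≡ 100 (mod 1429)
10^4 = (10^2)^2 ≡ 100^2 = 10000 ≡ 1426 (mod 1429)
10^8 = (10^4)^2 ≡ 1426^2 = 2033476 ≡ 9 (mod 1429)
10^15 = 10^8 · 10^4 · 10^2 · 10^1 ≡ 9 · 1426 · 100 · 10 ≡ 151 (mod 1429).
So A = 151. Hiro then computes K = A^b mod p = 151^34 mod 1429.
151^1 ≡ 151 (mod 1429)
151^2 = (151^1)^2 ≡ 151^2 = 22801 ≡ 1366 (mod 1429)
151^4 = (151^2)^2 ≡ 1366^2 = 1865956 ≡ 1111 (mod 1429)
151^8 = (151^4)^2 ≡ 1111^2 = 1234321 ≡ 1094 (mod 1429)
151^16 = (151^8)^2 ≡ 1094^2 = 1196836 ≡ 763 (mod 1429)
151^32 = (151^16)^2 ≡ 763^2 = 582169 ≡ 566 (mod 1429)
151^34 = 151^32 · 151^2 ≡ 566 · 1366 ≡ 67 (mod 1429).

67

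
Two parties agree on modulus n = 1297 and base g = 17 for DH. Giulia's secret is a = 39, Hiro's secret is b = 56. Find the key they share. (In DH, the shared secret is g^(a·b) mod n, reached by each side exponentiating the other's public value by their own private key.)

Hiro sends B = g^b mod n = 17^56 mod 1297.
17^1 ≡ 17 (mod 1297)
17^2 = (17^1)^2 ≡ 17^2 = 289 ≡ 289 (mod 1297)
17^4 = (17^2)^2 ≡ 289^2 = 83521 ≡ 513 (mod 1297)
17^8 = (17^4)^2 ≡ 513^2 = 263169 ≡ 1175 (mod 1297)
17^16 = (17^8)^2 ≡ 1175^2 = 1380625 ≡ 617 (mod 1297)
17^32 = (17^16)^2 ≡ 617^2 = 380689 ≡ 668 (mod 1297)
17^56 = 17^32 · 17^16 · 17^8 ≡ 668 · 617 · 1175 ≡ 361 (mod 1297).
So B = 361. Giulia then computes K = B^a mod n = 361^39 mod 1297.
361^1 ≡ 361 (mod 1297)
361^2 = (361^1)^2 ≡ 361^2 = 130321 ≡ 621 (mod 1297)
361^4 = (361^2)^2 ≡ 621^2 = 385641 ≡ 432 (mod 1297)
361^8 = (361^4)^2 ≡ 432^2 = 186624 ≡ 1153 (mod 1297)
361^16 = (361^8)^2 ≡ 1153^2 = 1329409 ≡ 1281 (mod 1297)
361^32 = (361^16)^2 ≡ 1281^2 = 1640961 ≡ 256 (mod 1297)
361^39 = 361^32 · 361^4 · 361^2 · 361^1 ≡ 256 · 432 · 621 · 361 ≡ 638 (mod 1297).

638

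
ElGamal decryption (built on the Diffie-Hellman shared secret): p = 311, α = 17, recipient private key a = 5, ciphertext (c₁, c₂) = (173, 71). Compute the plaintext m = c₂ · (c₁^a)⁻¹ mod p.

152

Shared mask s = c₁^a mod p = 173^5 mod 311.
173^1 ≡ 173 (mod 311)
173^2 = (173^1)^2 ≡ 173^2 = 29929 ≡ 73 (mod 311)
173^4 = (173^2)^2 ≡ 73^2 = 5329 ≡ 42 (mod 311)
173^5 = 173^4 · 173^1 ≡ 42 · 173 ≡ 113 (mod 311).
So s = 113; s⁻¹ ≡ 300 (mod 311).
m = c₂ · s⁻¹ mod 311 = 71 · 300 mod 311 = 152.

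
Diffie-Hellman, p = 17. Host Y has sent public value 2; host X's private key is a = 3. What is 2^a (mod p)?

8

Shared key K = 2^3 mod 17.
2^1 ≡ 2 (mod 17)
2^2 = (2^1)^2 ≡ 2^2 = 4 ≡ 4 (mod 17)
2^3 = 2^2 · 2^1 ≡ 4 · 2 ≡ 8 (mod 17).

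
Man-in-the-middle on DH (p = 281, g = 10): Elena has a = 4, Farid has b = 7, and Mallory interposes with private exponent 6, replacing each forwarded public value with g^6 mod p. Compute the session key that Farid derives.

280

Farid receives Mallory's public value M = 10^6 mod 281 instead of the honest one.
10^1 ≡ 10 (mod 281)
10^2 = (10^1)^2 ≡ 10^2 = 100 ≡ 100 (mod 281)
10^4 = (10^2)^2 ≡ 100^2 = 10000 ≡ 165 (mod 281)
10^6 = 10^4 · 10^2 ≡ 165 · 100 ≡ 202 (mod 281).
So M = 202. Farid computes K = M^7 mod 281.
202^1 ≡ 202 (mod 281)
202^2 = (202^1)^2 ≡ 202^2 = 40804 ≡ 59 (mod 281)
202^4 = (202^2)^2 ≡ 59^2 = 3481 ≡ 109 (mod 281)
202^7 = 202^4 · 202^2 · 202^1 ≡ 109 · 59 · 202 ≡ 280 (mod 281).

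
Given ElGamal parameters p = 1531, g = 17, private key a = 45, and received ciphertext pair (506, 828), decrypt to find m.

Shared mask s = c₁^a mod p = 506^45 mod 1531.
506^1 ≡ 506 (mod 1531)
506^2 = (506^1)^2 ≡ 506^2 = 256036 ≡ 359 (mod 1531)
506^4 = (506^2)^2 ≡ 359^2 = 128881 ≡ 277 (mod 1531)
506^8 = (506^4)^2 ≡ 277^2 = 76729 ≡ 179 (mod 1531)
506^16 = (506^8)^2 ≡ 179^2 = 32041 ≡ 1421 (mod 1531)
506^32 = (506^16)^2 ≡ 1421^2 = 2019241 ≡ 1383 (mod 1531)
506^45 = 506^32 · 506^8 · 506^4 · 506^1 ≡ 1383 · 179 · 277 · 506 ≡ 871 (mod 1531).
So s = 871; s⁻¹ ≡ 907 (mod 1531).
m = c₂ · s⁻¹ mod 1531 = 828 · 907 mod 1531 = 806.

806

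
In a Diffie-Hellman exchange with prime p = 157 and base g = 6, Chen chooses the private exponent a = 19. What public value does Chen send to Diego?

Public value = 6^19 mod 157.
6^1 ≡ 6 (mod 157)
6^2 = (6^1)^2 ≡ 6^2 = 36 ≡ 36 (mod 157)
6^4 = (6^2)^2 ≡ 36^2 = 1296 ≡ 40 (mod 157)
6^8 = (6^4)^2 ≡ 40^2 = 1600 ≡ 30 (mod 157)
6^16 = (6^8)^2 ≡ 30^2 = 900 ≡ 115 (mod 157)
6^19 = 6^16 · 6^2 · 6^1 ≡ 115 · 36 · 6 ≡ 34 (mod 157).

34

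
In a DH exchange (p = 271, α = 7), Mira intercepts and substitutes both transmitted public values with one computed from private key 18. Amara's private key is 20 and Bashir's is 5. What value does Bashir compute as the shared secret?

Bashir receives Mira's public value M = 7^18 mod 271 instead of the honest one.
7^1 ≡ 7 (mod 271)
7^2 = (7^1)^2 ≡ 7^2 = 49 ≡ 49 (mod 271)
7^4 = (7^2)^2 ≡ 49^2 = 2401 ≡ 233 (mod 271)
7^8 = (7^4)^2 ≡ 233^2 = 54289 ≡ 89 (mod 271)
7^16 = (7^8)^2 ≡ 89^2 = 7921 ≡ 62 (mod 271)
7^18 = 7^16 · 7^2 ≡ 62 · 49 ≡ 57 (mod 271).
So M = 57. Bashir computes K = M^5 mod 271.
57^1 ≡ 57 (mod 271)
57^2 = (57^1)^2 ≡ 57^2 = 3249 ≡ 268 (mod 271)
57^4 = (57^2)^2 ≡ 268^2 = 71824 ≡ 9 (mod 271)
57^5 = 57^4 · 57^1 ≡ 9 · 57 ≡ 242 (mod 271).

242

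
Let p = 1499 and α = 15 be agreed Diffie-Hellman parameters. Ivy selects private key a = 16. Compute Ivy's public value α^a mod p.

Public value = 15^16 mod 1499.
15^1 ≡ 15 (mod 1499)
15^2 = (15^1)^2 ≡ 15^2 = 225 ≡ 225 (mod 1499)
15^4 = (15^2)^2 ≡ 225^2 = 50625 ≡ 1158 (mod 1499)
15^8 = (15^4)^2 ≡ 1158^2 = 1340964 ≡ 858 (mod 1499)
15^16 = (15^8)^2 ≡ 858^2 = 736164 ≡ 155 (mod 1499)

155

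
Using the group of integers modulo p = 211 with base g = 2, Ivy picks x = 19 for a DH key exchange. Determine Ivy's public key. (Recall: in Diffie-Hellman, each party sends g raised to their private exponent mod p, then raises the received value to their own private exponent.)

Public value = 2^19 (mod 211).
2^1 ≡ 2 (mod 211)
2^2 = (2^1)^2 ≡ 2^2 = 4 ≡ 4 (mod 211)
2^4 = (2^2)^2 ≡ 4^2 = 16 ≡ 16 (mod 211)
2^8 = (2^4)^2 ≡ 16^2 = 256 ≡ 45 (mod 211)
2^16 = (2^8)^2 ≡ 45^2 = 2025 ≡ 126 (mod 211)
2^19 = 2^16 · 2^2 · 2^1 ≡ 126 · 4 · 2 ≡ 164 (mod 211).

164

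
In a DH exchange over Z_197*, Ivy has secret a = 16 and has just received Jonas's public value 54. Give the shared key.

Shared key K = 54^16 mod 197.
54^1 ≡ 54 (mod 197)
54^2 = (54^1)^2 ≡ 54^2 = 2916 ≡ 158 (mod 197)
54^4 = (54^2)^2 ≡ 158^2 = 24964 ≡ 142 (mod 197)
54^8 = (54^4)^2 ≡ 142^2 = 20164 ≡ 70 (mod 197)
54^16 = (54^8)^2 ≡ 70^2 = 4900 ≡ 172 (mod 197)

172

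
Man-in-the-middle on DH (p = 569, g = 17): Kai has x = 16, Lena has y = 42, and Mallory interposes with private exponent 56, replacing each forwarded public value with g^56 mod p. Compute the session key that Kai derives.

Kai receives Mallory's public value M = 17^56 mod 569 instead of the honest one.
17^1 ≡ 17 (mod 569)
17^2 = (17^1)^2 ≡ 17^2 = 289 ≡ 289 (mod 569)
17^4 = (17^2)^2 ≡ 289^2 = 83521 ≡ 447 (mod 569)
17^8 = (17^4)^2 ≡ 447^2 = 199809 ≡ 90 (mod 569)
17^16 = (17^8)^2 ≡ 90^2 = 8100 ≡ 134 (mod 569)
17^32 = (17^16)^2 ≡ 134^2 = 17956 ≡ 317 (mod 569)
17^56 = 17^32 · 17^16 · 17^8 ≡ 317 · 134 · 90 ≡ 478 (mod 569).
So M = 478. Kai computes K = M^16 mod 569.
478^1 ≡ 478 (mod 569)
478^2 = (478^1)^2 ≡ 478^2 = 228484 ≡ 315 (mod 569)
478^4 = (478^2)^2 ≡ 315^2 = 99225 ≡ 219 (mod 569)
478^8 = (478^4)^2 ≡ 219^2 = 47961 ≡ 165 (mod 569)
478^16 = (478^8)^2 ≡ 165^2 = 27225 ≡ 482 (mod 569)

482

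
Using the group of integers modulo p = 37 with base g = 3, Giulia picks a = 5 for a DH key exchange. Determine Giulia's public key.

Public value = 3^{5} \pmod{37}.
3^1 ≡ 3 (mod 37)
3^2 = (3^1)^2 ≡ 3^2 = 9 ≡ 9 (mod 37)
3^4 = (3^2)^2 ≡ 9^2 = 81 ≡ 7 (mod 37)
3^5 = 3^4 · 3^1 ≡ 7 · 3 ≡ 21 (mod 37).

21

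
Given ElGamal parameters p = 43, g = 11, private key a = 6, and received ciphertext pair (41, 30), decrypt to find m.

26

Shared mask s = c₁^a mod p = 41^6 mod 43.
41^1 ≡ 41 (mod 43)
41^2 = (41^1)^2 ≡ 41^2 = 1681 ≡ 4 (mod 43)
41^4 = (41^2)^2 ≡ 4^2 = 16 ≡ 16 (mod 43)
41^6 = 41^4 · 41^2 ≡ 16 · 4 ≡ 21 (mod 43).
So s = 21; s⁻¹ ≡ 41 (mod 43).
m = c₂ · s⁻¹ mod 43 = 30 · 41 mod 43 = 26.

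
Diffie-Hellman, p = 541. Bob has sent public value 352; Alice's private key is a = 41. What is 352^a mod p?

214

Shared key K = 352^41 mod 541.
352^1 ≡ 352 (mod 541)
352^2 = (352^1)^2 ≡ 352^2 = 123904 ≡ 15 (mod 541)
352^4 = (352^2)^2 ≡ 15^2 = 225 ≡ 225 (mod 541)
352^8 = (352^4)^2 ≡ 225^2 = 50625 ≡ 312 (mod 541)
352^16 = (352^8)^2 ≡ 312^2 = 97344 ≡ 505 (mod 541)
352^32 = (352^16)^2 ≡ 505^2 = 255025 ≡ 214 (mod 541)
352^41 = 352^32 · 352^8 · 352^1 ≡ 214 · 312 · 352 ≡ 214 (mod 541).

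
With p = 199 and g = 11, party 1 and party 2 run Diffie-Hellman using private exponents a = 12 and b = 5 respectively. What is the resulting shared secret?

139

Party 1 sends A = g^a mod p = 11^12 mod 199.
11^1 ≡ 11 (mod 199)
11^2 = (11^1)^2 ≡ 11^2 = 121 ≡ 121 (mod 199)
11^4 = (11^2)^2 ≡ 121^2 = 14641 ≡ 114 (mod 199)
11^8 = (11^4)^2 ≡ 114^2 = 12996 ≡ 61 (mod 199)
11^12 = 11^8 · 11^4 ≡ 61 · 114 ≡ 188 (mod 199).
So A = 188. Party 2 then computes K = A^b mod p = 188^5 mod 199.
188^1 ≡ 188 (mod 199)
188^2 = (188^1)^2 ≡ 188^2 = 35344 ≡ 121 (mod 199)
188^4 = (188^2)^2 ≡ 121^2 = 14641 ≡ 114 (mod 199)
188^5 = 188^4 · 188^1 ≡ 114 · 188 ≡ 139 (mod 199).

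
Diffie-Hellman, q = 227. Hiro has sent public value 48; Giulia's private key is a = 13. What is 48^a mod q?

Shared key K = 48^13 mod 227.
48^1 ≡ 48 (mod 227)
48^2 = (48^1)^2 ≡ 48^2 = 2304 ≡ 34 (mod 227)
48^4 = (48^2)^2 ≡ 34^2 = 1156 ≡ 21 (mod 227)
48^8 = (48^4)^2 ≡ 21^2 = 441 ≡ 214 (mod 227)
48^13 = 48^8 · 48^4 · 48^1 ≡ 214 · 21 · 48 ≡ 62 (mod 227).

62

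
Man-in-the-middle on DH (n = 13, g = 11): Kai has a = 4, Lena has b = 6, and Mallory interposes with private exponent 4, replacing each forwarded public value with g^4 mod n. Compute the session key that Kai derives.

Kai receives Mallory's public value M = 11^4 mod 13 instead of the honest one.
11^1 ≡ 11 (mod 13)
11^2 = (11^1)^2 ≡ 11^2 = 121 ≡ 4 (mod 13)
11^4 = (11^2)^2 ≡ 4^2 = 16 ≡ 3 (mod 13)
So M = 3. Kai computes K = M^4 mod 13.
3^1 ≡ 3 (mod 13)
3^2 = (3^1)^2 ≡ 3^2 = 9 ≡ 9 (mod 13)
3^4 = (3^2)^2 ≡ 9^2 = 81 ≡ 3 (mod 13)

3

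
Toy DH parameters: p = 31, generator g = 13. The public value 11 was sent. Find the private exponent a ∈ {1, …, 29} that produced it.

13

Try successive powers of 13 modulo 31:
13^1 ≡ 13
13^2 ≡ 14
13^3 ≡ 27
13^4 ≡ 10
13^5 ≡ 6
13^6 ≡ 16
13^7 ≡ 22
13^8 ≡ 7
13^9 ≡ 29
13^10 ≡ 5
13^11 ≡ 3
13^12 ≡ 8
13^13 ≡ 11
Found: a = 13.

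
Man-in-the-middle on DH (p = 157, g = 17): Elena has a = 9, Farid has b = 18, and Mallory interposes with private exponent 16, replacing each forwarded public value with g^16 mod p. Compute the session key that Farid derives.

14

Farid receives Mallory's public value M = 17^16 mod 157 instead of the honest one.
17^1 ≡ 17 (mod 157)
17^2 = (17^1)^2 ≡ 17^2 = 289 ≡ 132 (mod 157)
17^4 = (17^2)^2 ≡ 132^2 = 17424 ≡ 154 (mod 157)
17^8 = (17^4)^2 ≡ 154^2 = 23716 ≡ 9 (mod 157)
17^16 = (17^8)^2 ≡ 9^2 = 81 ≡ 81 (mod 157)
So M = 81. Farid computes K = M^18 mod 157.
81^1 ≡ 81 (mod 157)
81^2 = (81^1)^2 ≡ 81^2 = 6561 ≡ 124 (mod 157)
81^4 = (81^2)^2 ≡ 124^2 = 15376 ≡ 147 (mod 157)
81^8 = (81^4)^2 ≡ 147^2 = 21609 ≡ 100 (mod 157)
81^16 = (81^8)^2 ≡ 100^2 = 10000 ≡ 109 (mod 157)
81^18 = 81^16 · 81^2 ≡ 109 · 124 ≡ 14 (mod 157).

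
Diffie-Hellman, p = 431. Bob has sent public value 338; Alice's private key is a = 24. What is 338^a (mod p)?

138

Shared key K = 338^24 mod 431.
338^1 ≡ 338 (mod 431)
338^2 = (338^1)^2 ≡ 338^2 = 114244 ≡ 29 (mod 431)
338^4 = (338^2)^2 ≡ 29^2 = 841 ≡ 410 (mod 431)
338^8 = (338^4)^2 ≡ 410^2 = 168100 ≡ 10 (mod 431)
338^16 = (338^8)^2 ≡ 10^2 = 100 ≡ 100 (mod 431)
338^24 = 338^16 · 338^8 ≡ 100 · 10 ≡ 138 (mod 431).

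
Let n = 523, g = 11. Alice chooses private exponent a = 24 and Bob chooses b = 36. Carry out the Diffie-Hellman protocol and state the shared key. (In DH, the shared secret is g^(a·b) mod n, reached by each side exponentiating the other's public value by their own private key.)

Bob sends B = g^b mod n = 11^36 mod 523.
11^1 ≡ 11 (mod 523)
11^2 = (11^1)^2 ≡ 11^2 = 121 ≡ 121 (mod 523)
11^4 = (11^2)^2 ≡ 121^2 = 14641 ≡ 520 (mod 523)
11^8 = (11^4)^2 ≡ 520^2 = 270400 ≡ 9 (mod 523)
11^16 = (11^8)^2 ≡ 9^2 = 81 ≡ 81 (mod 523)
11^32 = (11^16)^2 ≡ 81^2 = 6561 ≡ 285 (mod 523)
11^36 = 11^32 · 11^4 ≡ 285 · 520 ≡ 191 (mod 523).
So B = 191. Alice then computes K = B^a mod n = 191^24 mod 523.
191^1 ≡ 191 (mod 523)
191^2 = (191^1)^2 ≡ 191^2 = 36481 ≡ 394 (mod 523)
191^4 = (191^2)^2 ≡ 394^2 = 155236 ≡ 428 (mod 523)
191^8 = (191^4)^2 ≡ 428^2 = 183184 ≡ 134 (mod 523)
191^16 = (191^8)^2 ≡ 134^2 = 17956 ≡ 174 (mod 523)
191^24 = 191^16 · 191^8 ≡ 174 · 134 ≡ 304 (mod 523).

304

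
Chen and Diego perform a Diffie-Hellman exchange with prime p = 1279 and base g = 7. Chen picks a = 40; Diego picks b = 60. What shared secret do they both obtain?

121

Diego sends B = g^b mod p = 7^60 mod 1279.
7^1 ≡ 7 (mod 1279)
7^2 = (7^1)^2 ≡ 7^2 = 49 ≡ 49 (mod 1279)
7^4 = (7^2)^2 ≡ 49^2 = 2401 ≡ 1122 (mod 1279)
7^8 = (7^4)^2 ≡ 1122^2 = 1258884 ≡ 348 (mod 1279)
7^16 = (7^8)^2 ≡ 348^2 = 121104 ≡ 878 (mod 1279)
7^32 = (7^16)^2 ≡ 878^2 = 770884 ≡ 926 (mod 1279)
7^60 = 7^32 · 7^16 · 7^8 · 7^4 ≡ 926 · 878 · 348 · 1122 ≡ 746 (mod 1279).
So B = 746. Chen then computes K = B^a mod p = 746^40 mod 1279.
746^1 ≡ 746 (mod 1279)
746^2 = (746^1)^2 ≡ 746^2 = 556516 ≡ 151 (mod 1279)
746^4 = (746^2)^2 ≡ 151^2 = 22801 ≡ 1058 (mod 1279)
746^8 = (746^4)^2 ≡ 1058^2 = 1119364 ≡ 239 (mod 1279)
746^16 = (746^8)^2 ≡ 239^2 = 57121 ≡ 845 (mod 1279)
746^32 = (746^16)^2 ≡ 845^2 = 714025 ≡ 343 (mod 1279)
746^40 = 746^32 · 746^8 ≡ 343 · 239 ≡ 121 (mod 1279).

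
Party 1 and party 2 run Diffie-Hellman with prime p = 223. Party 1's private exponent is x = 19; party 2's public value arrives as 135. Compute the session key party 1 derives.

130

Shared key K = 135^19 mod 223.
135^1 ≡ 135 (mod 223)
135^2 = (135^1)^2 ≡ 135^2 = 18225 ≡ 162 (mod 223)
135^4 = (135^2)^2 ≡ 162^2 = 26244 ≡ 153 (mod 223)
135^8 = (135^4)^2 ≡ 153^2 = 23409 ≡ 217 (mod 223)
135^16 = (135^8)^2 ≡ 217^2 = 47089 ≡ 36 (mod 223)
135^19 = 135^16 · 135^2 · 135^1 ≡ 36 · 162 · 135 ≡ 130 (mod 223).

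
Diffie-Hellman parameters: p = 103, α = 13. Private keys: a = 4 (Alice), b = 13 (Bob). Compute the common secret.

Alice sends A = α^a mod p = 13^4 mod 103.
13^1 ≡ 13 (mod 103)
13^2 = (13^1)^2 ≡ 13^2 = 169 ≡ 66 (mod 103)
13^4 = (13^2)^2 ≡ 66^2 = 4356 ≡ 30 (mod 103)
So A = 30. Bob then computes K = A^b mod p = 30^13 mod 103.
30^1 ≡ 30 (mod 103)
30^2 = (30^1)^2 ≡ 30^2 = 900 ≡ 76 (mod 103)
30^4 = (30^2)^2 ≡ 76^2 = 5776 ≡ 8 (mod 103)
30^8 = (30^4)^2 ≡ 8^2 = 64 ≡ 64 (mod 103)
30^13 = 30^8 · 30^4 · 30^1 ≡ 64 · 8 · 30 ≡ 13 (mod 103).

13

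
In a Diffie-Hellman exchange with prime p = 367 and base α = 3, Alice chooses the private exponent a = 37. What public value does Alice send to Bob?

Public value = 3^37 mod 367.
3^1 ≡ 3 (mod 367)
3^2 = (3^1)^2 ≡ 3^2 = 9 ≡ 9 (mod 367)
3^4 = (3^2)^2 ≡ 9^2 = 81 ≡ 81 (mod 367)
3^8 = (3^4)^2 ≡ 81^2 = 6561 ≡ 322 (mod 367)
3^16 = (3^8)^2 ≡ 322^2 = 103684 ≡ 190 (mod 367)
3^32 = (3^16)^2 ≡ 190^2 = 36100 ≡ 134 (mod 367)
3^37 = 3^32 · 3^4 · 3^1 ≡ 134 · 81 · 3 ≡ 266 (mod 367).

266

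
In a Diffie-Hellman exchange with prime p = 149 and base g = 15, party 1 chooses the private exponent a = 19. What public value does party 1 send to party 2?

141

Public value = 15^19 (mod 149).
15^1 ≡ 15 (mod 149)
15^2 = (15^1)^2 ≡ 15^2 = 225 ≡ 76 (mod 149)
15^4 = (15^2)^2 ≡ 76^2 = 5776 ≡ 114 (mod 149)
15^8 = (15^4)^2 ≡ 114^2 = 12996 ≡ 33 (mod 149)
15^16 = (15^8)^2 ≡ 33^2 = 1089 ≡ 46 (mod 149)
15^19 = 15^16 · 15^2 · 15^1 ≡ 46 · 76 · 15 ≡ 141 (mod 149).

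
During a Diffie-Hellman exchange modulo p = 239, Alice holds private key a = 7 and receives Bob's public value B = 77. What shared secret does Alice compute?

168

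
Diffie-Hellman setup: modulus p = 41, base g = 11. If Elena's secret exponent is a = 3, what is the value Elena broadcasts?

19

Public value = 11^3 (mod 41).
11^1 ≡ 11 (mod 41)
11^2 = (11^1)^2 ≡ 11^2 = 121 ≡ 39 (mod 41)
11^3 = 11^2 · 11^1 ≡ 39 · 11 ≡ 19 (mod 41).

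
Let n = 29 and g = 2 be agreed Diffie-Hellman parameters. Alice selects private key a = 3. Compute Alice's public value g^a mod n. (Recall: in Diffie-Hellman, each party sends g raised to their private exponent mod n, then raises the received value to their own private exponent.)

8

Public value = 2^3 mod 29.
2^1 ≡ 2 (mod 29)
2^2 = (2^1)^2 ≡ 2^2 = 4 ≡ 4 (mod 29)
2^3 = 2^2 · 2^1 ≡ 4 · 2 ≡ 8 (mod 29).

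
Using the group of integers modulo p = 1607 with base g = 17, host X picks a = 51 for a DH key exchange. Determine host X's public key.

Public value = 17^51 (mod 1607).
17^1 ≡ 17 (mod 1607)
17^2 = (17^1)^2 ≡ 17^2 = 289 ≡ 289 (mod 1607)
17^4 = (17^2)^2 ≡ 289^2 = 83521 ≡ 1564 (mod 1607)
17^8 = (17^4)^2 ≡ 1564^2 = 2446096 ≡ 242 (mod 1607)
17^16 = (17^8)^2 ≡ 242^2 = 58564 ≡ 712 (mod 1607)
17^32 = (17^16)^2 ≡ 712^2 = 506944 ≡ 739 (mod 1607)
17^51 = 17^32 · 17^16 · 17^2 · 17^1 ≡ 739 · 712 · 289 · 17 ≡ 1402 (mod 1607).

1402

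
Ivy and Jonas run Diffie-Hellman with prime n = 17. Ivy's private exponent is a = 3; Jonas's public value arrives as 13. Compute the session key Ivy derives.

4

Shared key K = 13^3 mod 17.
13^1 ≡ 13 (mod 17)
13^2 = (13^1)^2 ≡ 13^2 = 169 ≡ 16 (mod 17)
13^3 = 13^2 · 13^1 ≡ 16 · 13 ≡ 4 (mod 17).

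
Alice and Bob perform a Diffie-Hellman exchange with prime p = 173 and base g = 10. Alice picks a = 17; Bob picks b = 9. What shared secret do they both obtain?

51

Alice sends A = g^a mod p = 10^17 mod 173.
10^1 ≡ 10 (mod 173)
10^2 = (10^1)^2 ≡ 10^2 = 100 ≡ 100 (mod 173)
10^4 = (10^2)^2 ≡ 100^2 = 10000 ≡ 139 (mod 173)
10^8 = (10^4)^2 ≡ 139^2 = 19321 ≡ 118 (mod 173)
10^16 = (10^8)^2 ≡ 118^2 = 13924 ≡ 84 (mod 173)
10^17 = 10^16 · 10^1 ≡ 84 · 10 ≡ 148 (mod 173).
So A = 148. Bob then computes K = A^b mod p = 148^9 mod 173.
148^1 ≡ 148 (mod 173)
148^2 = (148^1)^2 ≡ 148^2 = 21904 ≡ 106 (mod 173)
148^4 = (148^2)^2 ≡ 106^2 = 11236 ≡ 164 (mod 173)
148^8 = (148^4)^2 ≡ 164^2 = 26896 ≡ 81 (mod 173)
148^9 = 148^8 · 148^1 ≡ 81 · 148 ≡ 51 (mod 173).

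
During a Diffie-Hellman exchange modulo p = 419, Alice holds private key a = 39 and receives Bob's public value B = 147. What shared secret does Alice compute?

75

Shared key K = 147^39 mod 419.
147^1 ≡ 147 (mod 419)
147^2 = (147^1)^2 ≡ 147^2 = 21609 ≡ 240 (mod 419)
147^4 = (147^2)^2 ≡ 240^2 = 57600 ≡ 197 (mod 419)
147^8 = (147^4)^2 ≡ 197^2 = 38809 ≡ 261 (mod 419)
147^16 = (147^8)^2 ≡ 261^2 = 68121 ≡ 243 (mod 419)
147^32 = (147^16)^2 ≡ 243^2 = 59049 ≡ 389 (mod 419)
147^39 = 147^32 · 147^4 · 147^2 · 147^1 ≡ 389 · 197 · 240 · 147 ≡ 75 (mod 419).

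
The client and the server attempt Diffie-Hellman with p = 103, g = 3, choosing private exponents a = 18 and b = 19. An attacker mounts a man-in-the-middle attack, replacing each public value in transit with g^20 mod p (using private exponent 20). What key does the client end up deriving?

76

The client receives an attacker's public value M = 3^20 mod 103 instead of the honest one.
3^1 ≡ 3 (mod 103)
3^2 = (3^1)^2 ≡ 3^2 = 9 ≡ 9 (mod 103)
3^4 = (3^2)^2 ≡ 9^2 = 81 ≡ 81 (mod 103)
3^8 = (3^4)^2 ≡ 81^2 = 6561 ≡ 72 (mod 103)
3^16 = (3^8)^2 ≡ 72^2 = 5184 ≡ 34 (mod 103)
3^20 = 3^16 · 3^4 ≡ 34 · 81 ≡ 76 (mod 103).
So M = 76. The client computes K = M^18 mod 103.
76^1 ≡ 76 (mod 103)
76^2 = (76^1)^2 ≡ 76^2 = 5776 ≡ 8 (mod 103)
76^4 = (76^2)^2 ≡ 8^2 = 64 ≡ 64 (mod 103)
76^8 = (76^4)^2 ≡ 64^2 = 4096 ≡ 79 (mod 103)
76^16 = (76^8)^2 ≡ 79^2 = 6241 ≡ 61 (mod 103)
76^18 = 76^16 · 76^2 ≡ 61 · 8 ≡ 76 (mod 103).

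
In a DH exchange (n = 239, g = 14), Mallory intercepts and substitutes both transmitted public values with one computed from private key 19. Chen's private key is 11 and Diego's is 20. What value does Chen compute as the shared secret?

56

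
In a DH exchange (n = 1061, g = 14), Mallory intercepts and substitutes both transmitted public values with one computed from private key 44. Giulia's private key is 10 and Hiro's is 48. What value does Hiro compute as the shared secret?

865

Hiro receives Mallory's public value M = 14^44 mod 1061 instead of the honest one.
14^1 ≡ 14 (mod 1061)
14^2 = (14^1)^2 ≡ 14^2 = 196 ≡ 196 (mod 1061)
14^4 = (14^2)^2 ≡ 196^2 = 38416 ≡ 220 (mod 1061)
14^8 = (14^4)^2 ≡ 220^2 = 48400 ≡ 655 (mod 1061)
14^16 = (14^8)^2 ≡ 655^2 = 429025 ≡ 381 (mod 1061)
14^32 = (14^16)^2 ≡ 381^2 = 145161 ≡ 865 (mod 1061)
14^44 = 14^32 · 14^8 · 14^4 ≡ 865 · 655 · 220 ≡ 220 (mod 1061).
So M = 220. Hiro computes K = M^48 mod 1061.
220^1 ≡ 220 (mod 1061)
220^2 = (220^1)^2 ≡ 220^2 = 48400 ≡ 655 (mod 1061)
220^4 = (220^2)^2 ≡ 655^2 = 429025 ≡ 381 (mod 1061)
220^8 = (220^4)^2 ≡ 381^2 = 145161 ≡ 865 (mod 1061)
220^16 = (220^8)^2 ≡ 865^2 = 748225 ≡ 220 (mod 1061)
220^32 = (220^16)^2 ≡ 220^2 = 48400 ≡ 655 (mod 1061)
220^48 = 220^32 · 220^16 ≡ 655 · 220 ≡ 865 (mod 1061).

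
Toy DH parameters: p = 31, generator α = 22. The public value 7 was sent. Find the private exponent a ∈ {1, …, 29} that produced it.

Try successive powers of 22 modulo 31:
22^1 ≡ 22
22^2 ≡ 19
22^3 ≡ 15
22^4 ≡ 20
22^5 ≡ 6
22^6 ≡ 8
22^7 ≡ 21
22^8 ≡ 28
22^9 ≡ 27
22^10 ≡ 5
22^11 ≡ 17
22^12 ≡ 2
22^13 ≡ 13
22^14 ≡ 7
Found: a = 14.

14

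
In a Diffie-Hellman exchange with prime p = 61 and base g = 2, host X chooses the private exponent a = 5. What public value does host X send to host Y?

32

Public value = 2^5 mod 61.
2^1 ≡ 2 (mod 61)
2^2 = (2^1)^2 ≡ 2^2 = 4 ≡ 4 (mod 61)
2^4 = (2^2)^2 ≡ 4^2 = 16 ≡ 16 (mod 61)
2^5 = 2^4 · 2^1 ≡ 16 · 2 ≡ 32 (mod 61).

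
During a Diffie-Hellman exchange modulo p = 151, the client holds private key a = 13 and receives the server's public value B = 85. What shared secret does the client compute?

105

Shared key K = 85^13 mod 151.
85^1 ≡ 85 (mod 151)
85^2 = (85^1)^2 ≡ 85^2 = 7225 ≡ 128 (mod 151)
85^4 = (85^2)^2 ≡ 128^2 = 16384 ≡ 76 (mod 151)
85^8 = (85^4)^2 ≡ 76^2 = 5776 ≡ 38 (mod 151)
85^13 = 85^8 · 85^4 · 85^1 ≡ 38 · 76 · 85 ≡ 105 (mod 151).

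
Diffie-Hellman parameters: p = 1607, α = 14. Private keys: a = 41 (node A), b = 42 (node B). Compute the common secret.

Node A sends A = α^a mod p = 14^41 mod 1607.
14^1 ≡ 14 (mod 1607)
14^2 = (14^1)^2 ≡ 14^2 = 196 ≡ 196 (mod 1607)
14^4 = (14^2)^2 ≡ 196^2 = 38416 ≡ 1455 (mod 1607)
14^8 = (14^4)^2 ≡ 1455^2 = 2117025 ≡ 606 (mod 1607)
14^16 = (14^8)^2 ≡ 606^2 = 367236 ≡ 840 (mod 1607)
14^32 = (14^16)^2 ≡ 840^2 = 705600 ≡ 127 (mod 1607)
14^41 = 14^32 · 14^8 · 14^1 ≡ 127 · 606 · 14 ≡ 778 (mod 1607).
So A = 778. Node B then computes K = A^b mod p = 778^42 mod 1607.
778^1 ≡ 778 (mod 1607)
778^2 = (778^1)^2 ≡ 778^2 = 605284 ≡ 1052 (mod 1607)
778^4 = (778^2)^2 ≡ 1052^2 = 1106704 ≡ 1088 (mod 1607)
778^8 = (778^4)^2 ≡ 1088^2 = 1183744 ≡ 992 (mod 1607)
778^16 = (778^8)^2 ≡ 992^2 = 984064 ≡ 580 (mod 1607)
778^32 = (778^16)^2 ≡ 580^2 = 336400 ≡ 537 (mod 1607)
778^42 = 778^32 · 778^8 · 778^2 ≡ 537 · 992 · 1052 ≡ 319 (mod 1607).

319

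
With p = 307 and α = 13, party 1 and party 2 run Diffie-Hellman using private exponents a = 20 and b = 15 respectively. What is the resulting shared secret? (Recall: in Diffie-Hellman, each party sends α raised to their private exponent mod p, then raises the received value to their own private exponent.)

103

Party 1 sends A = α^a mod p = 13^20 mod 307.
13^1 ≡ 13 (mod 307)
13^2 = (13^1)^2 ≡ 13^2 = 169 ≡ 169 (mod 307)
13^4 = (13^2)^2 ≡ 169^2 = 28561 ≡ 10 (mod 307)
13^8 = (13^4)^2 ≡ 10^2 = 100 ≡ 100 (mod 307)
13^16 = (13^8)^2 ≡ 100^2 = 10000 ≡ 176 (mod 307)
13^20 = 13^16 · 13^4 ≡ 176 · 10 ≡ 225 (mod 307).
So A = 225. Party 2 then computes K = A^b mod p = 225^15 mod 307.
225^1 ≡ 225 (mod 307)
225^2 = (225^1)^2 ≡ 225^2 = 50625 ≡ 277 (mod 307)
225^4 = (225^2)^2 ≡ 277^2 = 76729 ≡ 286 (mod 307)
225^8 = (225^4)^2 ≡ 286^2 = 81796 ≡ 134 (mod 307)
225^15 = 225^8 · 225^4 · 225^2 · 225^1 ≡ 134 · 286 · 277 · 225 ≡ 103 (mod 307).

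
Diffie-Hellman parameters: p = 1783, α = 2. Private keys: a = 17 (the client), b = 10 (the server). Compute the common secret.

The client sends A = α^a mod p = 2^17 mod 1783.
2^1 ≡ 2 (mod 1783)
2^2 = (2^1)^2 ≡ 2^2 = 4 ≡ 4 (mod 1783)
2^4 = (2^2)^2 ≡ 4^2 = 16 ≡ 16 (mod 1783)
2^8 = (2^4)^2 ≡ 16^2 = 256 ≡ 256 (mod 1783)
2^16 = (2^8)^2 ≡ 256^2 = 65536 ≡ 1348 (mod 1783)
2^17 = 2^16 · 2^1 ≡ 1348 · 2 ≡ 913 (mod 1783).
So A = 913. The server then computes K = A^b mod p = 913^10 mod 1783.
913^1 ≡ 913 (mod 1783)
913^2 = (913^1)^2 ≡ 913^2 = 833569 ≡ 908 (mod 1783)
913^4 = (913^2)^2 ≡ 908^2 = 824464 ≡ 718 (mod 1783)
913^8 = (913^4)^2 ≡ 718^2 = 515524 ≡ 237 (mod 1783)
913^10 = 913^8 · 913^2 ≡ 237 · 908 ≡ 1236 (mod 1783).

1236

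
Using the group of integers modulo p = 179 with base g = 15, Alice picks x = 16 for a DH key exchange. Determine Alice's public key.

173

Public value = 15^16 mod 179.
15^1 ≡ 15 (mod 179)
15^2 = (15^1)^2 ≡ 15^2 = 225 ≡ 46 (mod 179)
15^4 = (15^2)^2 ≡ 46^2 = 2116 ≡ 147 (mod 179)
15^8 = (15^4)^2 ≡ 147^2 = 21609 ≡ 129 (mod 179)
15^16 = (15^8)^2 ≡ 129^2 = 16641 ≡ 173 (mod 179)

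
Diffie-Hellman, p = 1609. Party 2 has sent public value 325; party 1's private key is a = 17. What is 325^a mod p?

709

Shared key K = 325^17 mod 1609.
325^1 ≡ 325 (mod 1609)
325^2 = (325^1)^2 ≡ 325^2 = 105625 ≡ 1040 (mod 1609)
325^4 = (325^2)^2 ≡ 1040^2 = 1081600 ≡ 352 (mod 1609)
325^8 = (325^4)^2 ≡ 352^2 = 123904 ≡ 11 (mod 1609)
325^16 = (325^8)^2 ≡ 11^2 = 121 ≡ 121 (mod 1609)
325^17 = 325^16 · 325^1 ≡ 121 · 325 ≡ 709 (mod 1609).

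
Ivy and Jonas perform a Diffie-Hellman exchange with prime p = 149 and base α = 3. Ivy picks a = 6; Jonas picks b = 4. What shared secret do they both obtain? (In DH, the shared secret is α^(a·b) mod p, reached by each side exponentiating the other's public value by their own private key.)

Ivy sends A = α^a mod p = 3^6 mod 149.
3^1 ≡ 3 (mod 149)
3^2 = (3^1)^2 ≡ 3^2 = 9 ≡ 9 (mod 149)
3^4 = (3^2)^2 ≡ 9^2 = 81 ≡ 81 (mod 149)
3^6 = 3^4 · 3^2 ≡ 81 · 9 ≡ 133 (mod 149).
So A = 133. Jonas then computes K = A^b mod p = 133^4 mod 149.
133^1 ≡ 133 (mod 149)
133^2 = (133^1)^2 ≡ 133^2 = 17689 ≡ 107 (mod 149)
133^4 = (133^2)^2 ≡ 107^2 = 11449 ≡ 125 (mod 149)

125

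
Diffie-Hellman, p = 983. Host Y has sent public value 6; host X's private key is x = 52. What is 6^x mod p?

Shared key K = 6^52 mod 983.
6^1 ≡ 6 (mod 983)
6^2 = (6^1)^2 ≡ 6^2 = 36 ≡ 36 (mod 983)
6^4 = (6^2)^2 ≡ 36^2 = 1296 ≡ 313 (mod 983)
6^8 = (6^4)^2 ≡ 313^2 = 97969 ≡ 652 (mod 983)
6^16 = (6^8)^2 ≡ 652^2 = 425104 ≡ 448 (mod 983)
6^32 = (6^16)^2 ≡ 448^2 = 200704 ≡ 172 (mod 983)
6^52 = 6^32 · 6^16 · 6^4 ≡ 172 · 448 · 313 ≡ 623 (mod 983).

623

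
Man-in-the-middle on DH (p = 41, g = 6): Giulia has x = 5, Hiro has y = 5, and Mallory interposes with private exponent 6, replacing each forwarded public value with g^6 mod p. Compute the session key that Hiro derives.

Hiro receives Mallory's public value M = 6^6 mod 41 instead of the honest one.
6^1 ≡ 6 (mod 41)
6^2 = (6^1)^2 ≡ 6^2 = 36 ≡ 36 (mod 41)
6^4 = (6^2)^2 ≡ 36^2 = 1296 ≡ 25 (mod 41)
6^6 = 6^4 · 6^2 ≡ 25 · 36 ≡ 39 (mod 41).
So M = 39. Hiro computes K = M^5 mod 41.
39^1 ≡ 39 (mod 41)
39^2 = (39^1)^2 ≡ 39^2 = 1521 ≡ 4 (mod 41)
39^4 = (39^2)^2 ≡ 4^2 = 16 ≡ 16 (mod 41)
39^5 = 39^4 · 39^1 ≡ 16 · 39 ≡ 9 (mod 41).

9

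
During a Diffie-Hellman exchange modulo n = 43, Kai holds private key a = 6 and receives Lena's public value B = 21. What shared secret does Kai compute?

41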